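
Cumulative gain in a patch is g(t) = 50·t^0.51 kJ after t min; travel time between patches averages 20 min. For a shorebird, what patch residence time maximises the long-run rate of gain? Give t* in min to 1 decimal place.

By the marginal value theorem, leave when the instantaneous gain rate g'(t) equals the habitat-wide average g(t)/(T + t).
g'(t) = 0.51·50·t^-0.49. Setting 0.51·50·t^-0.49 = 50·t^0.51/(20+t) gives 0.51(20+t) = t, so 0.49·t = 0.51×20.
t* = 0.51×20/0.49 = 20.82 min.

20.8 min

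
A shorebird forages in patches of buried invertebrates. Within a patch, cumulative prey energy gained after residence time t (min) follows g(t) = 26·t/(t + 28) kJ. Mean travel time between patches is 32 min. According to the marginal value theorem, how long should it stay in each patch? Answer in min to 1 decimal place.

Maximise g(t)/(T+t): set derivative to zero → g'(t)(T+t) = g(t).
g'(t) = 26·28/(t + 28)². Setting 26·28/(t+28)² = 26t/[(t+28)(32+t)] gives 28(32+t) = t(t+28), so t² = 28×32 = 896.
t* = √896 = 29.93 min.

29.9 min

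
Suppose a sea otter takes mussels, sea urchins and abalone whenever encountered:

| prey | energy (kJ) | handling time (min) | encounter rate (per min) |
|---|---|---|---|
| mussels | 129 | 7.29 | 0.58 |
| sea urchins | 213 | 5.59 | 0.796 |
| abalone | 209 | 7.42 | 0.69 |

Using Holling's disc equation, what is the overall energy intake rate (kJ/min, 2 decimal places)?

26.26 kJ/min

R = Σλ_iE_i / (1 + Σλ_ih_i)
Numerator: 0.58×129 + 0.796×213 + 0.69×209 = 388.6
Denominator: 1 + 0.58×7.29 + 0.796×5.59 + 0.69×7.42 = 14.8
R = 388.6/14.8 = 26.26 kJ/min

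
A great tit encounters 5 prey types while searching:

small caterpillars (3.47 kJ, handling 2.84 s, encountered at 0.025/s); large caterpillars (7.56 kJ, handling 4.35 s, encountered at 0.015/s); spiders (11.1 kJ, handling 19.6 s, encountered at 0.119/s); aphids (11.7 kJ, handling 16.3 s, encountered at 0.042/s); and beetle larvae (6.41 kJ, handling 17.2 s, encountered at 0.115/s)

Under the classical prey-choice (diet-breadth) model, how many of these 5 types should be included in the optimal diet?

Rank by E/h (kJ/s): large caterpillars 1.74, small caterpillars 1.22, aphids 0.718, spiders 0.566, beetle larvae 0.373. Include each in turn until the next type's E/h falls below the running intake rate.
Rate on top 1: 0.1065. small caterpillars: 1.22 > 0.1065 → include.
Rate on top 2: 0.1761. aphids: 0.718 > 0.1761 → include.
Rate on top 3: 0.3798. spiders: 0.566 > 0.3798 → include.
Rate on top 4: 0.4845. beetle larvae: 0.373 < 0.4845 → exclude; stop.
Optimal diet: large caterpillars, small caterpillars, aphids, spiders — 4 of 5 types.

4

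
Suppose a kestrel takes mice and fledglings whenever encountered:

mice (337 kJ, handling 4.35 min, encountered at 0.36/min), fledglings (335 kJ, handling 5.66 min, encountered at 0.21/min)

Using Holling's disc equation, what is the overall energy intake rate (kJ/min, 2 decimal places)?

R = Σλ_iE_i / (1 + Σλ_ih_i)
Numerator: 0.36×337 + 0.21×335 = 191.7
Denominator: 1 + 0.36×4.35 + 0.21×5.66 = 3.755
R = 191.7/3.755 = 51.05 kJ/min

51.05 kJ/min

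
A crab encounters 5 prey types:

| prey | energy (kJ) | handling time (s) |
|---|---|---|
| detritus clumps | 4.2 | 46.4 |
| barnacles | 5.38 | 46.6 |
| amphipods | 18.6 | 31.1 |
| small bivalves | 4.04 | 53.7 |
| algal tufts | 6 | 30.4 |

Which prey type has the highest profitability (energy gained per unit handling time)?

In descending order of E/h:
amphipods: 18.6/31.1 = 0.598 kJ/s
algal tufts: 6/30.4 = 0.197 kJ/s
barnacles: 5.38/46.6 = 0.115 kJ/s
detritus clumps: 4.2/46.4 = 0.0905 kJ/s
small bivalves: 4.04/53.7 = 0.0752 kJ/s

amphipods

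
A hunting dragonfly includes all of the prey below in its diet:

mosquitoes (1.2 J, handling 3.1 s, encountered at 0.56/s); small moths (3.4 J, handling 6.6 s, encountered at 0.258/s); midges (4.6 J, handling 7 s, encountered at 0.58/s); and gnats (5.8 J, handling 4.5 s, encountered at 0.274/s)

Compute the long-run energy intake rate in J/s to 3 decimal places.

R = Σλ_iE_i / (1 + Σλ_ih_i)
Numerator: 0.56×1.2 + 0.258×3.4 + 0.58×4.6 + 0.274×5.8 = 5.806
Denominator: 1 + 0.56×3.1 + 0.258×6.6 + 0.58×7 + 0.274×4.5 = 9.732
R = 5.806/9.732 = 0.5966 J/s

0.597 J/s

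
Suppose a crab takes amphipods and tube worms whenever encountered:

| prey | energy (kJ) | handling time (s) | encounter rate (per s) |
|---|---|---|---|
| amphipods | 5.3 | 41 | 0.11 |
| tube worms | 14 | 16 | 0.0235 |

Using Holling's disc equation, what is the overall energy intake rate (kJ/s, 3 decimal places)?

R = (0.11×5.3 + 0.0235×14) / (1 + 0.11×41 + 0.0235×16) = 0.912/5.886 = 0.1549 kJ/s.

0.155 kJ/s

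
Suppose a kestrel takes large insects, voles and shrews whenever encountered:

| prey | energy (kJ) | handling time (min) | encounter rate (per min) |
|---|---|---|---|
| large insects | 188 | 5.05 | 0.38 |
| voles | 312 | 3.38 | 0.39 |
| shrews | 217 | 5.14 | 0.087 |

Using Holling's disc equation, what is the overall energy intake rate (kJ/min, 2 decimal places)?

Energy encountered per unit search time: 0.38×188 + 0.39×312 + 0.087×217 = 212 kJ/min.
Handling time per unit search time: 0.38×5.05 + 0.39×3.38 + 0.087×5.14 = 3.684.
Rate = 212/(1 + 3.684) = 45.26 kJ/min.

45.26 kJ/min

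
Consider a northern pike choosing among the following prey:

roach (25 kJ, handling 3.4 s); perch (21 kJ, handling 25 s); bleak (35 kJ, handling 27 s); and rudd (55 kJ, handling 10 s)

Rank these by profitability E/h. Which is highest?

In descending order of E/h:
roach: 25/3.4 = 7.35 kJ/s
rudd: 55/10 = 5.5 kJ/s
bleak: 35/27 = 1.3 kJ/s
perch: 21/25 = 0.84 kJ/s

roach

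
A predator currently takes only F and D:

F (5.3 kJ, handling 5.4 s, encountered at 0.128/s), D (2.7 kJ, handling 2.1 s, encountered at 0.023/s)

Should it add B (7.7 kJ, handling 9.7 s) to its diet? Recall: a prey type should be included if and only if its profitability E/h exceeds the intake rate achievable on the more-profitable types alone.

Current rate: (0.128×5.3 + 0.023×2.7)/(1 + 0.128×5.4 + 0.023×2.1) = 0.4257 kJ/s.
B: E/h = 7.7/9.7 = 0.7938 kJ/s.
0.7938 > 0.4257, so adding B raises the average — include it.

Yes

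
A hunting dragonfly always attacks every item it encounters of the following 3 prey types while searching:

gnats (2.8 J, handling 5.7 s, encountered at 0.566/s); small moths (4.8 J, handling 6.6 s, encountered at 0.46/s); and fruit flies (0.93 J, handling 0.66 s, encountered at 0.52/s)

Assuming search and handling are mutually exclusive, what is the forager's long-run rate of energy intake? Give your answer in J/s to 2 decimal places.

0.56 J/s

R = (0.566×2.8 + 0.46×4.8 + 0.52×0.93) / (1 + 0.566×5.7 + 0.46×6.6 + 0.52×0.66) = 4.276/7.605 = 0.5623 J/s.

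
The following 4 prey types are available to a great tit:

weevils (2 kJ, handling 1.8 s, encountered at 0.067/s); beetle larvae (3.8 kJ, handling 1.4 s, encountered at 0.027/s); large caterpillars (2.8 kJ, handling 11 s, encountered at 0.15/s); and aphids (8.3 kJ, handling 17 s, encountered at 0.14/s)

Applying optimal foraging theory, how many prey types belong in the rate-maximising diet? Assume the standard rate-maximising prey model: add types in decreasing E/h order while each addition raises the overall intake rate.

Rank by E/h (kJ/s): beetle larvae 2.71, weevils 1.11, aphids 0.488, large caterpillars 0.255. Include each in turn until the next type's E/h falls below the running intake rate.
Rate on top 1: 0.09886. weevils: 1.11 > 0.09886 → include.
Rate on top 2: 0.2042. aphids: 0.488 > 0.2042 → include.
Rate on top 3: 0.3953. large caterpillars: 0.255 < 0.3953 → exclude; stop.
Optimal diet: beetle larvae, weevils, aphids — 3 of 4 types.

3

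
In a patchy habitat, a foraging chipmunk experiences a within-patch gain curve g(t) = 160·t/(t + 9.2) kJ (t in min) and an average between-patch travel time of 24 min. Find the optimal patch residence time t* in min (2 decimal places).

By the marginal value theorem, leave when the instantaneous gain rate g'(t) equals the habitat-wide average g(t)/(T + t).
g'(t) = 160·9.2/(t + 9.2)². Setting 160·9.2/(t+9.2)² = 160t/[(t+9.2)(24+t)] gives 9.2(24+t) = t(t+9.2), so t² = 9.2×24 = 220.8.
t* = √220.8 = 14.86 min.

14.86 min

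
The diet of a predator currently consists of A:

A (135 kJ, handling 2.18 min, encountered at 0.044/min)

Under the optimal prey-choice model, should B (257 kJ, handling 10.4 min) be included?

On A alone, R = ΣλE/(1+Σλh) = 5.94/1.096 = 5.42 kJ/min.
B: E/h = 257/10.4 = 24.71 kJ/min.
Since 24.71 > R, including B increases the long-run rate.

Yes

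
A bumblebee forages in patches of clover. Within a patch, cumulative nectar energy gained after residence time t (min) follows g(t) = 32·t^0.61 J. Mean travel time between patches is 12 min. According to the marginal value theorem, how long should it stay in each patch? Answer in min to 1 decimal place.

Optimal t* satisfies g'(t*) = g(t*)/(T + t*).
g'(t) = 0.61·32·t^-0.39. Setting 0.61·32·t^-0.39 = 32·t^0.61/(12+t) gives 0.61(12+t) = t, so 0.39·t = 0.61×12.
t* = 0.61×12/0.39 = 18.77 min.

18.8 min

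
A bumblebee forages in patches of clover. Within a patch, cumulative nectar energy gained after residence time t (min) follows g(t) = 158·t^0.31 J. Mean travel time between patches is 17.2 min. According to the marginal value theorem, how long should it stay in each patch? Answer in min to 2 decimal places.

Maximise g(t)/(T+t): set derivative to zero → g'(t)(T+t) = g(t).
g'(t) = 0.31·158·t^-0.69. Setting 0.31·158·t^-0.69 = 158·t^0.31/(17.2+t) gives 0.31(17.2+t) = t, so 0.69·t = 0.31×17.2.
t* = 0.31×17.2/0.69 = 7.728 min.

7.73 min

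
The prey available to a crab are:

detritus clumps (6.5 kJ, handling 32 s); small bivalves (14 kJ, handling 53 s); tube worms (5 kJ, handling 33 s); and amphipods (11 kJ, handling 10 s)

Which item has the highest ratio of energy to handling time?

amphipods

In descending order of E/h:
amphipods: 11/10 = 1.1 kJ/s
small bivalves: 14/53 = 0.264 kJ/s
detritus clumps: 6.5/32 = 0.203 kJ/s
tube worms: 5/33 = 0.152 kJ/s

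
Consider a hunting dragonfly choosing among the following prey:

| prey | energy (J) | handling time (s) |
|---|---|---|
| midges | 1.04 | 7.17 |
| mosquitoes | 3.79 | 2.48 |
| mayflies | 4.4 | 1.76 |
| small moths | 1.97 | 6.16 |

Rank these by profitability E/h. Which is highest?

In descending order of E/h:
mayflies: 4.4/1.76 = 2.5 J/s
mosquitoes: 3.79/2.48 = 1.53 J/s
small moths: 1.97/6.16 = 0.32 J/s
midges: 1.04/7.17 = 0.145 J/s

mayflies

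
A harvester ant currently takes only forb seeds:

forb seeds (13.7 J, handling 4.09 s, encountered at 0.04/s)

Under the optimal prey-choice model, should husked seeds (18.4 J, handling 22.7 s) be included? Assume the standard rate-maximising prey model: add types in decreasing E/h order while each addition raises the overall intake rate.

Yes

On forb seeds alone, R = ΣλE/(1+Σλh) = 0.548/1.164 = 0.471 J/s.
husked seeds: E/h = 18.4/22.7 = 0.8106 J/s.
0.8106 > 0.471, so adding husked seeds raises the average — include it.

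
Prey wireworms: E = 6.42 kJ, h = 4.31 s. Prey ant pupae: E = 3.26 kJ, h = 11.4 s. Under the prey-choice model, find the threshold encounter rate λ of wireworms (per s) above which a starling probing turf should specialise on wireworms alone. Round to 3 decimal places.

Drop ant pupae once their profitability E₂/h₂ falls below the rate achievable on wireworms alone: E₂/h₂ = λE₁/(1 + λh₁).
Solve for λ: λE₁h₂ = E₂(1 + λh₁) → λ(E₁h₂ − E₂h₁) = E₂ → λ = E₂/(E₁h₂ − E₂h₁).
λ = 3.26/(6.42×11.4 − 3.26×4.31) = 3.26/59.14 = 0.05513 per s.

0.055 per s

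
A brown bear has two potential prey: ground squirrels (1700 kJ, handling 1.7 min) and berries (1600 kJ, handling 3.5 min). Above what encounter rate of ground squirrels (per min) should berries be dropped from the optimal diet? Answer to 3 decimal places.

0.495 per min

At the threshold, the rate on ground squirrels alone equals the profitability of berries: λ·1700/(1 + λ·1.7) = 1600/3.5 = 457.1.
Rearranging, λ(1700 − 457.1×1.7) = 457.1, so λ = 457.1/922.9 = 0.4954 per min.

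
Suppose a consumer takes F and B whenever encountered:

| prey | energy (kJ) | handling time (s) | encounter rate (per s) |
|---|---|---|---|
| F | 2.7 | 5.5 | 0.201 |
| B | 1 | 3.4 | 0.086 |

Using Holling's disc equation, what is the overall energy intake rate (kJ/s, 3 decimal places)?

R = (0.201×2.7 + 0.086×1) / (1 + 0.201×5.5 + 0.086×3.4) = 0.6287/2.398 = 0.2622 kJ/s.

0.262 kJ/s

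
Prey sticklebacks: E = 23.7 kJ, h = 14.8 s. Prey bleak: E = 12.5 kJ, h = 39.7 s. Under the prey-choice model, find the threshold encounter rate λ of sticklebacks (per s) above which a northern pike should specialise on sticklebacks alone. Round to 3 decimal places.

The zero-one rule: include bleak iff E₂/h₂ > λE₁/(1+λh₁). Equality gives the switch point.
λE₁h₂ = E₂ + λE₂h₁ ⇒ λ = E₂/(E₁h₂ − E₂h₁) = 12.5/(940.9 − 185) = 0.01654 per s.

0.017 per s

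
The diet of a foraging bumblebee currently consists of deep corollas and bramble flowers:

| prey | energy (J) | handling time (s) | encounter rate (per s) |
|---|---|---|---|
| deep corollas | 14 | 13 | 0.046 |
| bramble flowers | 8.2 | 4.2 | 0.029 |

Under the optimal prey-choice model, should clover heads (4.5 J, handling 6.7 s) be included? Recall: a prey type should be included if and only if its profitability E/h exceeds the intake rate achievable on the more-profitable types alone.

On deep corollas and bramble flowers alone, R = ΣλE/(1+Σλh) = 0.8818/1.72 = 0.5127 J/s.
Profitability of clover heads: 4.5/6.7 = 0.6716 J/s.
Since 0.6716 > R, including clover heads increases the long-run rate.

Yes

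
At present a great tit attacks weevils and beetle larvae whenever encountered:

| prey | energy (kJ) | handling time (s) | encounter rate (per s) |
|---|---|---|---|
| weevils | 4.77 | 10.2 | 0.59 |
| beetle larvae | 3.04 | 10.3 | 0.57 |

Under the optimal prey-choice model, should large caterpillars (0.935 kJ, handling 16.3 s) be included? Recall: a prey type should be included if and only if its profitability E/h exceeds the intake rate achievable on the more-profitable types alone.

On weevils and beetle larvae alone, R = ΣλE/(1+Σλh) = 4.547/12.89 = 0.3528 kJ/s.
Profitability of large caterpillars: 0.935/16.3 = 0.05736 kJ/s.
0.05736 < 0.3528, so adding large caterpillars would lower the average — exclude it.

No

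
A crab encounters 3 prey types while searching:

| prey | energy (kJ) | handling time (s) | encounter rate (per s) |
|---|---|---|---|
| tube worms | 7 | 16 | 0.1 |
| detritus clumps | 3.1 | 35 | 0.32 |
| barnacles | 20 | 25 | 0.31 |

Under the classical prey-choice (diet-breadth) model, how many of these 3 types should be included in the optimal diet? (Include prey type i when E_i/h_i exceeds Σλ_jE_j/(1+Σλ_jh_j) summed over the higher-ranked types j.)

E/h in descending order: barnacles 0.8, tube worms 0.438, detritus clumps 0.0886 kJ/s. The optimal diet is the largest prefix of this list for which every included type satisfies E_i/h_i > R on the types above it.
Rate on top 1: 0.7086. tube worms: 0.438 < 0.7086 → exclude; stop.
Optimal diet: barnacles — 1 of 3 types.

1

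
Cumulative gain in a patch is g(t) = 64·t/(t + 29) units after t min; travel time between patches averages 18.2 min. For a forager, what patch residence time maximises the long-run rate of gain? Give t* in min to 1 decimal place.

23.0 min

Optimal t* satisfies g'(t*) = g(t*)/(T + t*).
g'(t) = 64·29/(t + 29)². Setting 64·29/(t+29)² = 64t/[(t+29)(18.2+t)] gives 29(18.2+t) = t(t+29), so t² = 29×18.2 = 527.8.
t* = √527.8 = 22.97 min.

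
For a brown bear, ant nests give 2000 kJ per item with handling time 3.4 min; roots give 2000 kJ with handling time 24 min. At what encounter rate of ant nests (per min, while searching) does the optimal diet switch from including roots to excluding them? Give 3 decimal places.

0.049 per min

At the threshold, the rate on ant nests alone equals the profitability of roots: λ·2000/(1 + λ·3.4) = 2000/24 = 83.33.
Rearranging, λ(2000 − 83.33×3.4) = 83.33, so λ = 83.33/1717 = 0.04854 per min.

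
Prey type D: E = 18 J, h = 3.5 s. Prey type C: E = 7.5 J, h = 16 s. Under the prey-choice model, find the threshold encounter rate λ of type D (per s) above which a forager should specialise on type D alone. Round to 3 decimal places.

0.029 per s

Drop type C once their profitability E₂/h₂ falls below the rate achievable on type D alone: E₂/h₂ = λE₁/(1 + λh₁).
Solve for λ: λE₁h₂ = E₂(1 + λh₁) → λ(E₁h₂ − E₂h₁) = E₂ → λ = E₂/(E₁h₂ − E₂h₁).
λ = 7.5/(18×16 − 7.5×3.5) = 7.5/261.8 = 0.02865 per s.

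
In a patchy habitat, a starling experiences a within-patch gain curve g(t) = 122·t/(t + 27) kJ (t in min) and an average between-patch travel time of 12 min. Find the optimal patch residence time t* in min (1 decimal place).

18.0 min

By the marginal value theorem, leave when the instantaneous gain rate g'(t) equals the habitat-wide average g(t)/(T + t).
g'(t) = 122·27/(t + 27)². Setting 122·27/(t+27)² = 122t/[(t+27)(12+t)] gives 27(12+t) = t(t+27), so t² = 27×12 = 324.
t* = √324 = 18 min.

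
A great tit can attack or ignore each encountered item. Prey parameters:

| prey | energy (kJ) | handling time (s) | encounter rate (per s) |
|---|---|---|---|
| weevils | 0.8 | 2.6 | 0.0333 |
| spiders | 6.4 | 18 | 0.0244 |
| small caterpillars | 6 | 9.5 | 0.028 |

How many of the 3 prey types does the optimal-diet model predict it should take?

3

Rank by E/h (kJ/s): small caterpillars 0.632, spiders 0.356, weevils 0.308. Include each in turn until the next type's E/h falls below the running intake rate.
Rate on top 1: 0.1327. spiders: 0.356 > 0.1327 → include.
Rate on top 2: 0.1901. weevils: 0.308 > 0.1901 → include.
Optimal diet: small caterpillars, spiders, weevils — 3 of 3 types.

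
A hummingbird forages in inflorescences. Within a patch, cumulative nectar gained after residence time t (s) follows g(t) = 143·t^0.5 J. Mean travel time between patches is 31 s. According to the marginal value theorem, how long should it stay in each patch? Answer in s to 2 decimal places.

31.00 s

Maximise g(t)/(T+t): set derivative to zero → g'(t)(T+t) = g(t).
g'(t) = 0.5·143·t^-0.5. Setting 0.5·143·t^-0.5 = 143·t^0.5/(31+t) gives 0.5(31+t) = t, so 0.50·t = 0.5×31.
t* = 0.5×31/0.50 = 31 s.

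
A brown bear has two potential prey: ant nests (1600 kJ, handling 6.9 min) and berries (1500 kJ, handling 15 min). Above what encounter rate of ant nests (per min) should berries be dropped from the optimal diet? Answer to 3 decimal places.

0.110 per min

The zero-one rule: include berries iff E₂/h₂ > λE₁/(1+λh₁). Equality gives the switch point.
λE₁h₂ = E₂ + λE₂h₁ ⇒ λ = E₂/(E₁h₂ − E₂h₁) = 1500/(2.4e+04 − 1.035e+04) = 0.1099 per min.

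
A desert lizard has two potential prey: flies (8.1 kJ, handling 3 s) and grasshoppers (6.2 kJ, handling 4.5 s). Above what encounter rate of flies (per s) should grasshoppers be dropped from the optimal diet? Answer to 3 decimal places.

At the threshold, the rate on flies alone equals the profitability of grasshoppers: λ·8.1/(1 + λ·3) = 6.2/4.5 = 1.378.
Rearranging, λ(8.1 − 1.378×3) = 1.378, so λ = 1.378/3.967 = 0.3473 per s.

0.347 per s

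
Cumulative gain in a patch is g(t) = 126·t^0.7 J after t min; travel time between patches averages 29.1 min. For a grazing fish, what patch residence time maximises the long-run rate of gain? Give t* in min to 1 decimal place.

67.9 min

Maximise g(t)/(T+t): set derivative to zero → g'(t)(T+t) = g(t).
g'(t) = 0.7·126·t^-0.3. Setting 0.7·126·t^-0.3 = 126·t^0.7/(29.1+t) gives 0.7(29.1+t) = t, so 0.30·t = 0.7×29.1.
t* = 0.7×29.1/0.30 = 67.9 min.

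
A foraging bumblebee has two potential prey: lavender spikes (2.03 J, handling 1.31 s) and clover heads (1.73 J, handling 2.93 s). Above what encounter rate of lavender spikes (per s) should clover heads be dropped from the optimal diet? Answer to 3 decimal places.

Drop clover heads once their profitability E₂/h₂ falls below the rate achievable on lavender spikes alone: E₂/h₂ = λE₁/(1 + λh₁).
Solve for λ: λE₁h₂ = E₂(1 + λh₁) → λ(E₁h₂ − E₂h₁) = E₂ → λ = E₂/(E₁h₂ − E₂h₁).
λ = 1.73/(2.03×2.93 − 1.73×1.31) = 1.73/3.682 = 0.4699 per s.

0.470 per s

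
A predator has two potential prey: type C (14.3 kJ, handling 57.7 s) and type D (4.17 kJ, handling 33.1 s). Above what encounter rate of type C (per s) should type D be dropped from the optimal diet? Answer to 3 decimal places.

At the threshold, the rate on type C alone equals the profitability of type D: λ·14.3/(1 + λ·57.7) = 4.17/33.1 = 0.126.
Rearranging, λ(14.3 − 0.126×57.7) = 0.126, so λ = 0.126/7.031 = 0.01792 per s.

0.018 per s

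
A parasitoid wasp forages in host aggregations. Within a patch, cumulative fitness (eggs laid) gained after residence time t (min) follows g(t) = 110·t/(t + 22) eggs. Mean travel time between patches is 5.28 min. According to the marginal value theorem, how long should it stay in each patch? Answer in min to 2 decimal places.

10.78 min

Optimal t* satisfies g'(t*) = g(t*)/(T + t*).
g'(t) = 110·22/(t + 22)². Setting 110·22/(t+22)² = 110t/[(t+22)(5.28+t)] gives 22(5.28+t) = t(t+22), so t² = 22×5.28 = 116.2.
t* = √116.2 = 10.78 min.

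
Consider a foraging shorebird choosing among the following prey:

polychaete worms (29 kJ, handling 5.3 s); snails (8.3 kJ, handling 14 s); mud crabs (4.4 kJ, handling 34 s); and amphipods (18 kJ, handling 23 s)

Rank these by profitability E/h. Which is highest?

Profitability E/h (kJ/s): polychaete worms = 29/5.3 = 5.47, snails = 8.3/14 = 0.593, mud crabs = 4.4/34 = 0.129, amphipods = 18/23 = 0.783.
Ranked: polychaete worms > amphipods > snails > mud crabs.

polychaete worms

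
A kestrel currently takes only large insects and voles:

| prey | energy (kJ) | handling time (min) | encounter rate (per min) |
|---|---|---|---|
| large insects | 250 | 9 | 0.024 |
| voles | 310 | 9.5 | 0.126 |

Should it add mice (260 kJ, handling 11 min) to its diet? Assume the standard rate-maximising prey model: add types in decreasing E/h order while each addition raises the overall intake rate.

Yes

On large insects and voles alone, R = ΣλE/(1+Σλh) = 45.06/2.413 = 18.67 kJ/min.
mice: E/h = 260/11 = 23.64 kJ/min.
23.64 > 18.67, so adding mice raises the average — include it.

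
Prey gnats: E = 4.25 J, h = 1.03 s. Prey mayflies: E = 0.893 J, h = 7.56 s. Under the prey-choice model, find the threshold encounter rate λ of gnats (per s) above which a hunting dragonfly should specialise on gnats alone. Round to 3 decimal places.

0.029 per s

Drop mayflies once their profitability E₂/h₂ falls below the rate achievable on gnats alone: E₂/h₂ = λE₁/(1 + λh₁).
Solve for λ: λE₁h₂ = E₂(1 + λh₁) → λ(E₁h₂ − E₂h₁) = E₂ → λ = E₂/(E₁h₂ − E₂h₁).
λ = 0.893/(4.25×7.56 − 0.893×1.03) = 0.893/31.21 = 0.02861 per s.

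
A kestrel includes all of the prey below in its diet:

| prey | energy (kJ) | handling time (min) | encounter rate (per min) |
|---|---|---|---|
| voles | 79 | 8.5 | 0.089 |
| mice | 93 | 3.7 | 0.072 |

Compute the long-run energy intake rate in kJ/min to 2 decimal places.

6.79 kJ/min

R = Σλ_iE_i / (1 + Σλ_ih_i)
Numerator: 0.089×79 + 0.072×93 = 13.73
Denominator: 1 + 0.089×8.5 + 0.072×3.7 = 2.023
R = 13.73/2.023 = 6.786 kJ/min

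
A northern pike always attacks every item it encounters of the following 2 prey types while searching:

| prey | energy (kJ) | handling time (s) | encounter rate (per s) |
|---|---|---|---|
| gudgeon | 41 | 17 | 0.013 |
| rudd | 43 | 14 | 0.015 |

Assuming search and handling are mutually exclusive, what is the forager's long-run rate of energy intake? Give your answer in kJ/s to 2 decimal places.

0.82 kJ/s

R = (0.013×41 + 0.015×43) / (1 + 0.013×17 + 0.015×14) = 1.178/1.431 = 0.8232 kJ/s.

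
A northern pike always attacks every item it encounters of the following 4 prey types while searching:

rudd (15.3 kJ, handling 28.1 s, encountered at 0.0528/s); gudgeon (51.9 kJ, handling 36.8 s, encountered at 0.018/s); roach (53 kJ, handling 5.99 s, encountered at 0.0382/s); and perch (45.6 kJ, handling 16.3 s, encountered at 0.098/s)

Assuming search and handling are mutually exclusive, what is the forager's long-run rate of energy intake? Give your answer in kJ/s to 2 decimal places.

R = Σλ_iE_i / (1 + Σλ_ih_i)
Numerator: 0.0528×15.3 + 0.018×51.9 + 0.0382×53 + 0.098×45.6 = 8.235
Denominator: 1 + 0.0528×28.1 + 0.018×36.8 + 0.0382×5.99 + 0.098×16.3 = 4.972
R = 8.235/4.972 = 1.656 kJ/s

1.66 kJ/s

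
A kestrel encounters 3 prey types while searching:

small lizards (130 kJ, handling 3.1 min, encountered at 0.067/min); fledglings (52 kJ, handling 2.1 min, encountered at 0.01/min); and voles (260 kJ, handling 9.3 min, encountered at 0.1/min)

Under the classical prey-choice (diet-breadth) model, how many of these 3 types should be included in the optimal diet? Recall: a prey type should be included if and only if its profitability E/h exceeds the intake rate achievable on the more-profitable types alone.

3

Profitabilities (E/h, kJ/min): small lizards 41.9, voles 28, fledglings 24.8. Add prey in this order while the next type's profitability exceeds the intake rate on those already taken.
Rate on top 1: 7.212. voles: 28 > 7.212 → include.
Rate on top 2: 16.24. fledglings: 24.8 > 16.24 → include.
Optimal diet: small lizards, voles, fledglings — 3 of 3 types.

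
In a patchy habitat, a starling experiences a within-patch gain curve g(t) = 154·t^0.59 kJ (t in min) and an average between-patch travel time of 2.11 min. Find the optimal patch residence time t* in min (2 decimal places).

3.04 min

Maximise g(t)/(T+t): set derivative to zero → g'(t)(T+t) = g(t).
g'(t) = 0.59·154·t^-0.41. Setting 0.59·154·t^-0.41 = 154·t^0.59/(2.11+t) gives 0.59(2.11+t) = t, so 0.41·t = 0.59×2.11.
t* = 0.59×2.11/0.41 = 3.036 min.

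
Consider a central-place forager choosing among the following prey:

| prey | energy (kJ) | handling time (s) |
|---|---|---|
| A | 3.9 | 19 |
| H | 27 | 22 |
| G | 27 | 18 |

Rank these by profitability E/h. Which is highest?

In descending order of E/h:
G: 27/18 = 1.5 kJ/s
H: 27/22 = 1.23 kJ/s
A: 3.9/19 = 0.205 kJ/s

G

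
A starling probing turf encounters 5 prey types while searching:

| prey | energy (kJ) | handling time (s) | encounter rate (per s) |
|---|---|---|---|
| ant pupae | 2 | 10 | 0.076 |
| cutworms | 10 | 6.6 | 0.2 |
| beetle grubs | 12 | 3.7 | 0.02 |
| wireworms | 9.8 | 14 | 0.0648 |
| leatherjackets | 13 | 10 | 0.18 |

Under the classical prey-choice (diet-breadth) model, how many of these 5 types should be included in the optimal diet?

3

E/h in descending order: beetle grubs 3.24, cutworms 1.52, leatherjackets 1.3, wireworms 0.7, ant pupae 0.2 kJ/s. The optimal diet is the largest prefix of this list for which every included type satisfies E_i/h_i > R on the types above it.
Rate on top 1: 0.2235. cutworms: 1.52 > 0.2235 → include.
Rate on top 2: 0.9357. leatherjackets: 1.3 > 0.9357 → include.
Rate on top 3: 1.092. wireworms: 0.7 < 1.092 → exclude; stop.
Optimal diet: beetle grubs, cutworms, leatherjackets — 3 of 5 types.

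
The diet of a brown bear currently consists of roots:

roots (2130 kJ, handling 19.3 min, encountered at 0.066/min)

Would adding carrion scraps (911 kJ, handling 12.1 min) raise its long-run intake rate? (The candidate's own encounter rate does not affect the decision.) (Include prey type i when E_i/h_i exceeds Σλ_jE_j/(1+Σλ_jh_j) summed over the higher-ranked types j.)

Current rate: (0.066×2130)/(1 + 0.066×19.3) = 61.83 kJ/min.
carrion scraps: E/h = 911/12.1 = 75.29 kJ/min.
Since 75.29 > R, including carrion scraps increases the long-run rate.

Yes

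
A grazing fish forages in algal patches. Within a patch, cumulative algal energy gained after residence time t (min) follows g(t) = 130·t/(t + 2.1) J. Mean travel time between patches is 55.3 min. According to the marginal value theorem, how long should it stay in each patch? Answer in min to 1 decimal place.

10.8 min

By the marginal value theorem, leave when the instantaneous gain rate g'(t) equals the habitat-wide average g(t)/(T + t).
g'(t) = 130·2.1/(t + 2.1)². Setting 130·2.1/(t+2.1)² = 130t/[(t+2.1)(55.3+t)] gives 2.1(55.3+t) = t(t+2.1), so t² = 2.1×55.3 = 116.1.
t* = √116.1 = 10.78 min.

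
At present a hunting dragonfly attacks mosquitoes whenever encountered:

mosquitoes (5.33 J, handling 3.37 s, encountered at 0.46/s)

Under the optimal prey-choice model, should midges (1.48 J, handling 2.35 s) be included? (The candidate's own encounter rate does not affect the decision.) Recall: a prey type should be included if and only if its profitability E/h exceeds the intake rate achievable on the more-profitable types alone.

No

Current rate: (0.46×5.33)/(1 + 0.46×3.37) = 0.9614 J/s.
Profitability of midges: 1.48/2.35 = 0.6298 J/s.
0.6298 < 0.9614, so adding midges would lower the average — exclude it.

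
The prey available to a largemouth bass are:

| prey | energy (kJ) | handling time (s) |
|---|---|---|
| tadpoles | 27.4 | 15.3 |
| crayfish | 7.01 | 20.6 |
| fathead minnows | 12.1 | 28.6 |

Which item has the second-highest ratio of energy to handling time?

In descending order of E/h:
tadpoles: 27.4/15.3 = 1.79 kJ/s
fathead minnows: 12.1/28.6 = 0.423 kJ/s
crayfish: 7.01/20.6 = 0.34 kJ/s

fathead minnows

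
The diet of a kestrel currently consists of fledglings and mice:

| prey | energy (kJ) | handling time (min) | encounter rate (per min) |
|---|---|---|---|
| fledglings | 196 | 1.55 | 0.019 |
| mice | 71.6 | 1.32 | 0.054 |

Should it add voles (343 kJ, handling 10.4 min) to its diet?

Yes

On fledglings and mice alone, R = ΣλE/(1+Σλh) = 7.59/1.101 = 6.896 kJ/min.
Profitability of voles: 343/10.4 = 32.98 kJ/min.
32.98 > 6.896, so adding voles raises the average — include it.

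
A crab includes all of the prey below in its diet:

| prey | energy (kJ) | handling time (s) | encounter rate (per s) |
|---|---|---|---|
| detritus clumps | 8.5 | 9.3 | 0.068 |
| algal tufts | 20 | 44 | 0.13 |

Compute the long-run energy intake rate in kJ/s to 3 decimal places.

0.432 kJ/s

Energy encountered per unit search time: 0.068×8.5 + 0.13×20 = 3.178 kJ/s.
Handling time per unit search time: 0.068×9.3 + 0.13×44 = 6.352.
Rate = 3.178/(1 + 6.352) = 0.4322 kJ/s.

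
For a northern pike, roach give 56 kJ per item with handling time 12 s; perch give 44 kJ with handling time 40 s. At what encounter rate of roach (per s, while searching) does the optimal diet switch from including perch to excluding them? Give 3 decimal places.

0.026 per s

Drop perch once their profitability E₂/h₂ falls below the rate achievable on roach alone: E₂/h₂ = λE₁/(1 + λh₁).
Solve for λ: λE₁h₂ = E₂(1 + λh₁) → λ(E₁h₂ − E₂h₁) = E₂ → λ = E₂/(E₁h₂ − E₂h₁).
λ = 44/(56×40 − 44×12) = 44/1712 = 0.0257 per s.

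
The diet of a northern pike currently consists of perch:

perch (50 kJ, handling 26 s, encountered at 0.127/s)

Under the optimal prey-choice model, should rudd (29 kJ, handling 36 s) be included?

Current rate: (0.127×50)/(1 + 0.127×26) = 1.476 kJ/s.
rudd: E/h = 29/36 = 0.8056 kJ/s.
0.8056 < 1.476, so adding rudd would lower the average — exclude it.

No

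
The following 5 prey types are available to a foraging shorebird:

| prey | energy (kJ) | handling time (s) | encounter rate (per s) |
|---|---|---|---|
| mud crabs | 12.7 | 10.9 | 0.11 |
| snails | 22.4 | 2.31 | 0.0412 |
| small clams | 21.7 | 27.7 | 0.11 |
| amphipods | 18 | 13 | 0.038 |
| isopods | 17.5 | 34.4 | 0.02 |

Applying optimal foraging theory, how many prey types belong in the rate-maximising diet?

E/h in descending order: snails 9.7, amphipods 1.38, mud crabs 1.17, small clams 0.783, isopods 0.509 kJ/s. The optimal diet is the largest prefix of this list for which every included type satisfies E_i/h_i > R on the types above it.
Rate on top 1: 0.8427. amphipods: 1.38 > 0.8427 → include.
Rate on top 2: 1.011. mud crabs: 1.17 > 1.011 → include.
Rate on top 3: 1.077. small clams: 0.783 < 1.077 → exclude; stop.
Optimal diet: snails, amphipods, mud crabs — 3 of 5 types.

3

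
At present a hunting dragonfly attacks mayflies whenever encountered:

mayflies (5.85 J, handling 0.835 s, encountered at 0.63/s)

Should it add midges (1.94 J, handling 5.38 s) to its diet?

Intake rate on the current diet: R = (0.63×5.85) / (1 + 0.63×0.835) = 3.685/1.526 = 2.415 J/s.
midges: E/h = 1.94/5.38 = 0.3606 J/s.
Since 0.3606 < R, time spent handling midges is better spent searching.

No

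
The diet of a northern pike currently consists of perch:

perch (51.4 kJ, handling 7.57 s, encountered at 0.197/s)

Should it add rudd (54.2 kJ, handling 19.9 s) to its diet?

No

Current rate: (0.197×51.4)/(1 + 0.197×7.57) = 4.064 kJ/s.
Profitability of rudd: 54.2/19.9 = 2.724 kJ/s.
2.724 < 4.064, so adding rudd would lower the average — exclude it.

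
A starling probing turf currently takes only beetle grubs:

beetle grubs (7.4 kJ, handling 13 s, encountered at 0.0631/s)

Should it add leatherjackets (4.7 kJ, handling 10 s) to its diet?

Yes

Intake rate on the current diet: R = (0.0631×7.4) / (1 + 0.0631×13) = 0.4669/1.82 = 0.2565 kJ/s.
leatherjackets: E/h = 4.7/10 = 0.47 kJ/s.
Since 0.47 > R, including leatherjackets increases the long-run rate.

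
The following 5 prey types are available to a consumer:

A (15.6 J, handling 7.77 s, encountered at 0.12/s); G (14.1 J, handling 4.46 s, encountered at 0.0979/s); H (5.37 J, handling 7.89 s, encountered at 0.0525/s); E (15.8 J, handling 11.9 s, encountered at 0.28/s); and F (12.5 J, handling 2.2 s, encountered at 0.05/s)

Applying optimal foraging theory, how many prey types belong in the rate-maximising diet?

E/h in descending order: F 5.68, G 3.16, A 2.01, E 1.33, H 0.681 J/s. The optimal diet is the largest prefix of this list for which every included type satisfies E_i/h_i > R on the types above it.
Rate on top 1: 0.5631. G: 3.16 > 0.5631 → include.
Rate on top 2: 1.297. A: 2.01 > 1.297 → include.
Rate on top 3: 1.564. E: 1.33 < 1.564 → exclude; stop.
Optimal diet: F, G, A — 3 of 5 types.

3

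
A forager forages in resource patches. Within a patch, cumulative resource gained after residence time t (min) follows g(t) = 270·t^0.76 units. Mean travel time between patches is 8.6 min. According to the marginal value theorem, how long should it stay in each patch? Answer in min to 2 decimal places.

Maximise g(t)/(T+t): set derivative to zero → g'(t)(T+t) = g(t).
g'(t) = 0.76·270·t^-0.24. Setting 0.76·270·t^-0.24 = 270·t^0.76/(8.6+t) gives 0.76(8.6+t) = t, so 0.24·t = 0.76×8.6.
t* = 0.76×8.6/0.24 = 27.23 min.

27.23 min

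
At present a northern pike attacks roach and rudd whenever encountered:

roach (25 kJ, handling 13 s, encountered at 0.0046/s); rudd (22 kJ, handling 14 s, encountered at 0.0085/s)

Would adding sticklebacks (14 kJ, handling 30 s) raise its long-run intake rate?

Yes

Intake rate on the current diet: R = (0.0046×25 + 0.0085×22) / (1 + 0.0046×13 + 0.0085×14) = 0.302/1.179 = 0.2562 kJ/s.
sticklebacks: E/h = 14/30 = 0.4667 kJ/s.
0.4667 > 0.2562, so adding sticklebacks raises the average — include it.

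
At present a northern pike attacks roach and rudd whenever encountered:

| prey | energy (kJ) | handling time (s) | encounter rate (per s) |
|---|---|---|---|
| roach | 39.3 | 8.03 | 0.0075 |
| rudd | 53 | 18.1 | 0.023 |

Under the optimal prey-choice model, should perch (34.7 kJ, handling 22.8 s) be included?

Current rate: (0.0075×39.3 + 0.023×53)/(1 + 0.0075×8.03 + 0.023×18.1) = 1.025 kJ/s.
Profitability of perch: 34.7/22.8 = 1.522 kJ/s.
Since 1.522 > R, including perch increases the long-run rate.

Yes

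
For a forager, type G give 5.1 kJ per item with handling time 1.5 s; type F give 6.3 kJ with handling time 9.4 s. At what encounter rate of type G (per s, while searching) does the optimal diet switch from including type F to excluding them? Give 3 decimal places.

0.164 per s

At the threshold, the rate on type G alone equals the profitability of type F: λ·5.1/(1 + λ·1.5) = 6.3/9.4 = 0.6702.
Rearranging, λ(5.1 − 0.6702×1.5) = 0.6702, so λ = 0.6702/4.095 = 0.1637 per s.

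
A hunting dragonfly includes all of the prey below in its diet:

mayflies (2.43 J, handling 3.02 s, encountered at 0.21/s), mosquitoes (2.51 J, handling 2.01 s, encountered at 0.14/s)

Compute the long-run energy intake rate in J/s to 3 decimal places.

0.450 J/s

R = Σλ_iE_i / (1 + Σλ_ih_i)
Numerator: 0.21×2.43 + 0.14×2.51 = 0.8617
Denominator: 1 + 0.21×3.02 + 0.14×2.01 = 1.916
R = 0.8617/1.916 = 0.4498 J/s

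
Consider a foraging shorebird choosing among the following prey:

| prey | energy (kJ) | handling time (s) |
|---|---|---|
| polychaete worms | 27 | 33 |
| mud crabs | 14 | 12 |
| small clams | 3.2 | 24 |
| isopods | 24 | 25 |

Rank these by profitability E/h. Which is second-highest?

isopods

In descending order of E/h:
mud crabs: 14/12 = 1.17 kJ/s
isopods: 24/25 = 0.96 kJ/s
polychaete worms: 27/33 = 0.818 kJ/s
small clams: 3.2/24 = 0.133 kJ/s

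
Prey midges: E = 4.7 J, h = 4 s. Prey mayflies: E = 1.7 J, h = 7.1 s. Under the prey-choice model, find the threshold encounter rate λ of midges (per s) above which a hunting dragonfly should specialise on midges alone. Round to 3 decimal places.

0.064 per s

At the threshold, the rate on midges alone equals the profitability of mayflies: λ·4.7/(1 + λ·4) = 1.7/7.1 = 0.2394.
Rearranging, λ(4.7 − 0.2394×4) = 0.2394, so λ = 0.2394/3.742 = 0.06398 per s.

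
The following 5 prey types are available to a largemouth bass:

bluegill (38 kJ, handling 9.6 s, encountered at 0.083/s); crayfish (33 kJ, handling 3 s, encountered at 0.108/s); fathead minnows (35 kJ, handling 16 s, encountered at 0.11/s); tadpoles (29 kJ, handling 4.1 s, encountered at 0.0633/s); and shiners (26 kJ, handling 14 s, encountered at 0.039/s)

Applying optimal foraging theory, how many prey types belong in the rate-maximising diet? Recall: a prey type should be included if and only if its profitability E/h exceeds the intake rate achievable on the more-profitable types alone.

3

Profitabilities (E/h, kJ/s): crayfish 11, tadpoles 7.07, bluegill 3.96, fathead minnows 2.19, shiners 1.86. Add prey in this order while the next type's profitability exceeds the intake rate on those already taken.
Rate on top 1: 2.692. tadpoles: 7.07 > 2.692 → include.
Rate on top 2: 3.41. bluegill: 3.96 > 3.41 → include.
Rate on top 3: 3.593. fathead minnows: 2.19 < 3.593 → exclude; stop.
Optimal diet: crayfish, tadpoles, bluegill — 3 of 5 types.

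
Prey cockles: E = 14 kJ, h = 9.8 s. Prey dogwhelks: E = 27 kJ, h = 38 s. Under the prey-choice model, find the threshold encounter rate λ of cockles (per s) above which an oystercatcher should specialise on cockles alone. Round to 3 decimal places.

The zero-one rule: include dogwhelks iff E₂/h₂ > λE₁/(1+λh₁). Equality gives the switch point.
λE₁h₂ = E₂ + λE₂h₁ ⇒ λ = E₂/(E₁h₂ − E₂h₁) = 27/(532 − 264.6) = 0.101 per s.

0.101 per s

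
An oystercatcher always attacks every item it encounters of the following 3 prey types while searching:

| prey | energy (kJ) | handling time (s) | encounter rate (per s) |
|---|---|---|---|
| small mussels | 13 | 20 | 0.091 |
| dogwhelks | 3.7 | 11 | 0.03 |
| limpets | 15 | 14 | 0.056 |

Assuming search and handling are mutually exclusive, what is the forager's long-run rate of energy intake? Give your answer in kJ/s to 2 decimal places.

0.54 kJ/s

R = (0.091×13 + 0.03×3.7 + 0.056×15) / (1 + 0.091×20 + 0.03×11 + 0.056×14) = 2.134/3.934 = 0.5425 kJ/s.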